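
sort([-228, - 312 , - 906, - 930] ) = [ - 930, - 906, - 312 , - 228]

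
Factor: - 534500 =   -  2^2*5^3 * 1069^1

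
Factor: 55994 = 2^1* 27997^1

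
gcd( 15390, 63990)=810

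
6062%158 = 58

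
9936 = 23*432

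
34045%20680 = 13365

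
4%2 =0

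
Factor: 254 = 2^1*127^1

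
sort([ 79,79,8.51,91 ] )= [ 8.51,  79 , 79,91]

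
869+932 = 1801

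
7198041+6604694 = 13802735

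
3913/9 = 434 + 7/9  =  434.78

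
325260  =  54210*6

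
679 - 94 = 585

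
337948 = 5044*67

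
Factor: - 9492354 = -2^1 * 3^2*527353^1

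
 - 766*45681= - 34991646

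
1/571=1/571 = 0.00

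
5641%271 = 221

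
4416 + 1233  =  5649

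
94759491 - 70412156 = 24347335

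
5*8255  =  41275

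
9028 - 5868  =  3160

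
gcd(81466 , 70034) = 2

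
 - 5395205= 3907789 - 9302994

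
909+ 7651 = 8560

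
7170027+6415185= 13585212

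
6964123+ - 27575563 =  - 20611440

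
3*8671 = 26013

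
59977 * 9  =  539793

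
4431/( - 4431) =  - 1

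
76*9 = 684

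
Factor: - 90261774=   -  2^1 * 3^2*641^1 * 7823^1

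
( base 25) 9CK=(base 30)6I5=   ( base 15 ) 1b65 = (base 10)5945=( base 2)1011100111001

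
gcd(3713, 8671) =1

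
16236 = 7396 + 8840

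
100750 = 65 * 1550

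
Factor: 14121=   3^3*523^1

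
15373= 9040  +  6333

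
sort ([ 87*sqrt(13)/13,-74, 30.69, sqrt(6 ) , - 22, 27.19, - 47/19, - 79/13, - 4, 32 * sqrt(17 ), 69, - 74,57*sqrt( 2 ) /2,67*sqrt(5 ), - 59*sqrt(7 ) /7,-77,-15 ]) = [-77 , - 74,-74,-59*sqrt( 7 ) /7,-22,-15, - 79/13,-4,  -  47/19, sqrt(6 ),87*sqrt( 13)/13, 27.19, 30.69,57*sqrt( 2 ) /2, 69, 32 * sqrt( 17),67 * sqrt(5 )]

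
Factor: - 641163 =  - 3^1*213721^1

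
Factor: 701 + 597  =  1298 = 2^1*11^1*59^1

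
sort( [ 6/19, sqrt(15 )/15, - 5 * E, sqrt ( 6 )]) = [ - 5*E, sqrt( 15)/15, 6/19, sqrt (6 ) ]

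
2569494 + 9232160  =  11801654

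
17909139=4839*3701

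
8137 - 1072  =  7065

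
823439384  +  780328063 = 1603767447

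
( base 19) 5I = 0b1110001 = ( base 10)113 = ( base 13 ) 89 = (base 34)3b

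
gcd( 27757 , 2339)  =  1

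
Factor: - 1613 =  - 1613^1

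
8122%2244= 1390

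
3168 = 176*18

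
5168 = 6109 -941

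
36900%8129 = 4384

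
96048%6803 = 806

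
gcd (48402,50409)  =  9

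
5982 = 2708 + 3274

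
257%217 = 40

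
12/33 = 4/11 = 0.36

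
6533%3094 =345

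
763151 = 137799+625352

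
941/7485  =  941/7485 = 0.13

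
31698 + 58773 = 90471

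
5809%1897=118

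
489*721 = 352569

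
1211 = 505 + 706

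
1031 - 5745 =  - 4714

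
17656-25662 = -8006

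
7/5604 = 7/5604 = 0.00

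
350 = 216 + 134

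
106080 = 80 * 1326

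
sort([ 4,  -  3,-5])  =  [ - 5,-3, 4]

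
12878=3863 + 9015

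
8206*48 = 393888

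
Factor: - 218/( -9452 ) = 2^ ( - 1)*17^( - 1 )*109^1*139^( - 1 )= 109/4726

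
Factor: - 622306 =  - 2^1*  311153^1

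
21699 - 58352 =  - 36653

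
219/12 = 18 + 1/4 =18.25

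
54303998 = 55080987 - 776989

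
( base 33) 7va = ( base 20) 11CG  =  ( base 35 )72b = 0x21D0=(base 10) 8656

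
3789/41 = 3789/41 = 92.41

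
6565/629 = 6565/629 = 10.44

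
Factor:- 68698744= - 2^3*89^1 * 96487^1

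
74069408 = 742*99824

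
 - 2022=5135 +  - 7157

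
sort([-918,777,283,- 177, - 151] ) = [ - 918,-177 , - 151,283, 777 ] 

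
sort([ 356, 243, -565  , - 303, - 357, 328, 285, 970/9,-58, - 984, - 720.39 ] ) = [ - 984, - 720.39, - 565, - 357, - 303,-58, 970/9, 243,285,328, 356]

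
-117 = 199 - 316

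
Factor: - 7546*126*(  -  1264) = 1201806144  =  2^6*3^2*7^4*11^1* 79^1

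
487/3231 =487/3231= 0.15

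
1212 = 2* 606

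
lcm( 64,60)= 960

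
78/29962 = 39/14981 = 0.00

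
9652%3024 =580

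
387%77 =2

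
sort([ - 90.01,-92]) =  [ - 92, - 90.01 ] 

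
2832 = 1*2832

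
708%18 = 6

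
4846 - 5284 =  - 438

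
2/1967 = 2/1967 = 0.00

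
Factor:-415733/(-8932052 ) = 2^(  -  2 )*19^( - 1)*211^ (  -  1)*439^1*557^( - 1)*947^1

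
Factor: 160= 2^5*5^1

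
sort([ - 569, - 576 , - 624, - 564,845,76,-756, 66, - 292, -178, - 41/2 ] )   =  [ - 756, - 624, - 576,  -  569, - 564,  -  292, - 178, - 41/2,66,76, 845 ] 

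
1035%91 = 34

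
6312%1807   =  891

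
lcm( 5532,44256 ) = 44256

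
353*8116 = 2864948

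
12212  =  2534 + 9678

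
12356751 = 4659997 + 7696754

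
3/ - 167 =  - 1 + 164/167 = - 0.02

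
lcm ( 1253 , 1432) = 10024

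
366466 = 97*3778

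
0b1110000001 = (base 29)11r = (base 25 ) 1am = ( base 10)897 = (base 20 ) 24h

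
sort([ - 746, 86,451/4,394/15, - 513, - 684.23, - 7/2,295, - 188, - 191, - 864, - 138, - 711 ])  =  [ - 864,-746, - 711, - 684.23,-513, - 191, - 188, - 138, - 7/2,394/15,86,451/4,  295] 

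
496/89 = 496/89 = 5.57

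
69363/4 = 69363/4 = 17340.75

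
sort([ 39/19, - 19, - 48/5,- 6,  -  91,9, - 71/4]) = [-91, - 19, - 71/4, - 48/5, -6 , 39/19,9 ]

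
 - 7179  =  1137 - 8316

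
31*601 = 18631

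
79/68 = 79/68 = 1.16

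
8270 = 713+7557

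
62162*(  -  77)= - 4786474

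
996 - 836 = 160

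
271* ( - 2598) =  - 704058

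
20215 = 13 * 1555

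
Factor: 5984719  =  13^1 *613^1 * 751^1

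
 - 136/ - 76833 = 136/76833 = 0.00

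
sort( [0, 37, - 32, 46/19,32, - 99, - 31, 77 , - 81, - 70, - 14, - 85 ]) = [ - 99, - 85, - 81, - 70, - 32, - 31, - 14,0,46/19,32,37,  77] 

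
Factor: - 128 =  - 2^7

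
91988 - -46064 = 138052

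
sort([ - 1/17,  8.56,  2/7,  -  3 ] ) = [-3, - 1/17 , 2/7, 8.56 ]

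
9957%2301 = 753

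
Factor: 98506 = 2^1*49253^1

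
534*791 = 422394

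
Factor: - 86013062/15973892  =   -43006531/7986946=- 2^( - 1) * 11^( - 1)*5101^1*8431^1 *363043^( - 1 )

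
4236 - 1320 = 2916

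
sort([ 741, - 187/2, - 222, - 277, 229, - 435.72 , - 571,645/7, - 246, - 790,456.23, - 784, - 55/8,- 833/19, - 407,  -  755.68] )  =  [ - 790,- 784, -755.68, - 571, - 435.72, -407, - 277, - 246, - 222, - 187/2, - 833/19, - 55/8,645/7,229, 456.23,741 ]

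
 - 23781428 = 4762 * ( - 4994)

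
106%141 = 106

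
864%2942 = 864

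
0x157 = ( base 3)110201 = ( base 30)BD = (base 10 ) 343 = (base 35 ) 9S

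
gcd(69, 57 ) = 3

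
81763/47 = 81763/47 = 1739.64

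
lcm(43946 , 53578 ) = 3911194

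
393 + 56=449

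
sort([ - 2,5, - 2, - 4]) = [ - 4, - 2, - 2,  5 ] 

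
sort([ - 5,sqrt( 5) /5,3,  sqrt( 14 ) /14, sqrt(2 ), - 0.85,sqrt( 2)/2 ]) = [ - 5,  -  0.85,sqrt(14) /14,sqrt(5) /5,sqrt(2) /2,sqrt(2 ), 3] 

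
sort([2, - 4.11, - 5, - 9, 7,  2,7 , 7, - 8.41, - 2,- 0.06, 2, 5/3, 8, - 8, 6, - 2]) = [ - 9, - 8.41, - 8,-5, - 4.11,-2, - 2,-0.06, 5/3, 2,2,2, 6,7,7 , 7, 8] 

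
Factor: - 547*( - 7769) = 17^1*457^1*547^1 = 4249643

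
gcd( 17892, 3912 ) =12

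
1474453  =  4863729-3389276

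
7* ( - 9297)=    - 65079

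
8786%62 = 44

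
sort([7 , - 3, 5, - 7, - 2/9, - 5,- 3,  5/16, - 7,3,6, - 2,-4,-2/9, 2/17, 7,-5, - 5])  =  [ - 7 , - 7,-5, - 5,  -  5,  -  4,- 3, - 3, - 2, - 2/9,-2/9,2/17,  5/16,  3,5, 6,7, 7]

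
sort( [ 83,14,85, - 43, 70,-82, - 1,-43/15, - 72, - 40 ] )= [ - 82,-72, - 43,-40,  -  43/15, -1, 14,70,83, 85 ] 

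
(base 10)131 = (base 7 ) 245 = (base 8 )203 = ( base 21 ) 65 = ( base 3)11212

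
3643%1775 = 93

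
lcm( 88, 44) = 88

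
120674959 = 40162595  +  80512364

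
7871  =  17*463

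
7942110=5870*1353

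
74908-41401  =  33507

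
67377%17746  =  14139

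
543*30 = 16290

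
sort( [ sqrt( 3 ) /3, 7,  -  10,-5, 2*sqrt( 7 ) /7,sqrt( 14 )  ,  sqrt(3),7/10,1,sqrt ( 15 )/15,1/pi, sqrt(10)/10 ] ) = [-10, - 5, sqrt ( 15 ) /15,sqrt(10) /10 , 1/pi,sqrt (3)/3,7/10,2*  sqrt( 7 ) /7,1,sqrt(3) , sqrt(14 ), 7]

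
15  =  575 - 560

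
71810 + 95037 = 166847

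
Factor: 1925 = 5^2*7^1*11^1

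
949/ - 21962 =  - 949/21962 = - 0.04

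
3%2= 1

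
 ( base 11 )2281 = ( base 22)641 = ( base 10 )2993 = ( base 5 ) 43433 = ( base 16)BB1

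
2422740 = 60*40379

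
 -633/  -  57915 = 211/19305=0.01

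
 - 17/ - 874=17/874=0.02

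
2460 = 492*5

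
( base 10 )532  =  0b1000010100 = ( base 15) 257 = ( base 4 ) 20110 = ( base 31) h5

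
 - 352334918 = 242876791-595211709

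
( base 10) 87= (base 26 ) 39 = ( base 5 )322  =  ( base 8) 127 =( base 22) 3L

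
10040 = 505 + 9535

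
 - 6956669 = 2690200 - 9646869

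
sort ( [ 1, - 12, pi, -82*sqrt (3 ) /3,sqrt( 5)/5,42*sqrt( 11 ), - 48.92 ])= [ - 48.92,-82*sqrt( 3 )/3, - 12 , sqrt(5)/5, 1,pi,42 * sqrt( 11 )] 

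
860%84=20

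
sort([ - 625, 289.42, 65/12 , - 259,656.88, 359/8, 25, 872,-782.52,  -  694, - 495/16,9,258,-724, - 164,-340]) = [-782.52, - 724, - 694, - 625, - 340, - 259, - 164  , - 495/16, 65/12, 9, 25, 359/8, 258, 289.42,656.88,  872] 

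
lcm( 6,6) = 6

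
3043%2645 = 398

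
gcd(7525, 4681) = 1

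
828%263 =39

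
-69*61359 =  - 4233771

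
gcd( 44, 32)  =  4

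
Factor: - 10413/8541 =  - 89/73 = - 73^( - 1 ) * 89^1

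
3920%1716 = 488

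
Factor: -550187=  - 11^2*4547^1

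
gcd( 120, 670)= 10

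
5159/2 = 2579+1/2 = 2579.50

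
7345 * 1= 7345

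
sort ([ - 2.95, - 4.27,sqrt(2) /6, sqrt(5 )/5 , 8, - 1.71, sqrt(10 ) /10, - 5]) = [ - 5,-4.27,-2.95, - 1.71,sqrt (2 )/6,sqrt( 10)/10,sqrt(5)/5, 8]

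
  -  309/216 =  - 103/72 = - 1.43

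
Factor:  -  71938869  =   - 3^1*23979623^1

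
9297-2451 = 6846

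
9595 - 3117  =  6478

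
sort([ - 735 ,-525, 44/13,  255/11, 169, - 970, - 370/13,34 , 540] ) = [-970,-735, - 525,-370/13,44/13,255/11,34,169, 540] 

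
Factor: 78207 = 3^1*131^1*199^1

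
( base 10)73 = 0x49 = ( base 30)2d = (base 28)2h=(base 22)37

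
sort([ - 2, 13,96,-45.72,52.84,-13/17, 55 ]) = [ - 45.72, - 2, - 13/17,13,52.84,55,96 ]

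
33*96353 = 3179649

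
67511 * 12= 810132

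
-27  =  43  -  70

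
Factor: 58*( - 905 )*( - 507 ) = 2^1*3^1*5^1  *  13^2*29^1*181^1 = 26612430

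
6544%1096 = 1064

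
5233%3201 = 2032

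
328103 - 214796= 113307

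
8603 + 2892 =11495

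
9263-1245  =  8018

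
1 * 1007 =1007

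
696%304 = 88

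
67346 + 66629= 133975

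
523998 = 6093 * 86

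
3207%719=331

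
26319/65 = 404+59/65 = 404.91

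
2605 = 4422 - 1817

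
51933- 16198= 35735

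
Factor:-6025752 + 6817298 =2^1*7^2* 41^1 * 197^1 =791546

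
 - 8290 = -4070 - 4220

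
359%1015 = 359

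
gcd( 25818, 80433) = 993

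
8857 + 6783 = 15640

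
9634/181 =53+41/181 = 53.23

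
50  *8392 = 419600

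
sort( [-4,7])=[ - 4,7 ]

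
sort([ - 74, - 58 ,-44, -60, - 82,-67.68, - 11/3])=[-82, - 74 , - 67.68,  -  60,  -  58,-44,-11/3] 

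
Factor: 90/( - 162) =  - 5/9 = - 3^( - 2)*5^1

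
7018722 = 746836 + 6271886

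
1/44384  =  1/44384 = 0.00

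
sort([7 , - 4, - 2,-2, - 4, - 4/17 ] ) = [ - 4,-4, - 2, -2, - 4/17,7]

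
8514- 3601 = 4913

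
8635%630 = 445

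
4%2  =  0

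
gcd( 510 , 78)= 6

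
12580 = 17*740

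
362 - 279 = 83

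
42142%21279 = 20863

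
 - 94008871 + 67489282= - 26519589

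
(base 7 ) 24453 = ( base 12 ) 3860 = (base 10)6408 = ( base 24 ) b30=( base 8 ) 14410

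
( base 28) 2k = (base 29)2I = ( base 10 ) 76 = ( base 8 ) 114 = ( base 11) 6A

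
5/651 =5/651 = 0.01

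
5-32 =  - 27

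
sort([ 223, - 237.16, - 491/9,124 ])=[ -237.16, - 491/9, 124,223] 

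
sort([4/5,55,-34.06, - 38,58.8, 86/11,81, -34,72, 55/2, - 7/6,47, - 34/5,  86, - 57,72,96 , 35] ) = [-57, - 38, - 34.06,-34, - 34/5,-7/6, 4/5,86/11, 55/2,35 , 47,  55, 58.8 , 72, 72,81,86,96 ] 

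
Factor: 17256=2^3*3^1*719^1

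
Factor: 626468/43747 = 2^2* 11^(  -  1) * 19^1*41^( - 1 )*97^( - 1 )*8243^1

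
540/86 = 6 + 12/43 = 6.28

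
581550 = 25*23262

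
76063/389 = 195+208/389 = 195.53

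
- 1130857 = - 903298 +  - 227559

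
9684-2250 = 7434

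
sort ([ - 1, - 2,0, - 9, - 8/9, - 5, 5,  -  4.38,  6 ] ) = [  -  9,-5,  -  4.38,-2, - 1,-8/9, 0,5, 6 ]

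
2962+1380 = 4342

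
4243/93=4243/93  =  45.62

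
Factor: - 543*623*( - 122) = 2^1 *3^1*7^1*61^1 * 89^1*181^1  =  41271258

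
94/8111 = 94/8111 =0.01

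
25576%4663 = 2261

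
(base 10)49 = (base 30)1j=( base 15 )34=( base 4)301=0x31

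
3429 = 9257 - 5828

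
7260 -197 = 7063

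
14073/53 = 265+28/53 = 265.53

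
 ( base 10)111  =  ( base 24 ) 4F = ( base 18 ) 63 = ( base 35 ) 36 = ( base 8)157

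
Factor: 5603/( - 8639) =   -  13^1*53^( - 1 )*163^(-1)*431^1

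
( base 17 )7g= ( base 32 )47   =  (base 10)135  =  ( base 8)207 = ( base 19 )72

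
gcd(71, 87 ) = 1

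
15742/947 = 16+590/947 = 16.62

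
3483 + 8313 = 11796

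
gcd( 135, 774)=9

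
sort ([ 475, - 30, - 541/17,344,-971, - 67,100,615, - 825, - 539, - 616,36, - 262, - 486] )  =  [ - 971, - 825,-616, - 539, - 486, - 262 , - 67,  -  541/17, - 30, 36 , 100,  344,475, 615] 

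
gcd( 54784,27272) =8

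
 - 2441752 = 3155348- 5597100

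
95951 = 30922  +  65029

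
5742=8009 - 2267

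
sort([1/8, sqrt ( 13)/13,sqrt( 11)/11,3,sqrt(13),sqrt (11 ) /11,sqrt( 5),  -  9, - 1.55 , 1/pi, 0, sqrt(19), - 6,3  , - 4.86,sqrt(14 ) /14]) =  [ - 9, - 6, - 4.86, - 1.55,0,1/8,sqrt( 14 )/14,sqrt (13)/13, sqrt (11)/11,sqrt(11) /11, 1/pi, sqrt (5),3,3,sqrt(13), sqrt ( 19 )] 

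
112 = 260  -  148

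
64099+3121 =67220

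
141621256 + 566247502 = 707868758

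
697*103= 71791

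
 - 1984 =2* ( - 992)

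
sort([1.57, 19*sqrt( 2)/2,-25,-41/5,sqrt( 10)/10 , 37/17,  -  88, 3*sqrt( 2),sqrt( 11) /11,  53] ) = [-88,-25, - 41/5 , sqrt( 11)/11, sqrt( 10) /10, 1.57,37/17 , 3*sqrt( 2 ),19 * sqrt(2)/2,53]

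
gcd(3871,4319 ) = 7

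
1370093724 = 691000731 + 679092993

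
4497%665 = 507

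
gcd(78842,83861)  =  1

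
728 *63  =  45864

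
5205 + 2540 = 7745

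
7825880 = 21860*358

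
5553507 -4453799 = 1099708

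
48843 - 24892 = 23951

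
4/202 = 2/101 = 0.02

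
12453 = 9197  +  3256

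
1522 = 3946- 2424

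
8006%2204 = 1394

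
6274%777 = 58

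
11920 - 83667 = - 71747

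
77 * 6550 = 504350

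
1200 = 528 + 672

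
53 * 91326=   4840278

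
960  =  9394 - 8434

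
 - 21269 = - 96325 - -75056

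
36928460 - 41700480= - 4772020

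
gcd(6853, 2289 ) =7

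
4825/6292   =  4825/6292 = 0.77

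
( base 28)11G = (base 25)183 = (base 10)828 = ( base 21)1I9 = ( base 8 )1474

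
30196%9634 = 1294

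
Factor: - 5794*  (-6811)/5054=7^1*19^( - 2)*139^1*2897^1=2818781/361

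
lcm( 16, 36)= 144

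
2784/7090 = 1392/3545  =  0.39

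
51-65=- 14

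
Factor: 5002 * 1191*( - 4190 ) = -24961430580 = - 2^2*3^1*5^1 * 41^1*61^1*397^1*419^1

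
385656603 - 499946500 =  - 114289897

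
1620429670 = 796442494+823987176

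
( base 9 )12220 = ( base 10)8199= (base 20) 109j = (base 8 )20007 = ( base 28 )acn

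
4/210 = 2/105=0.02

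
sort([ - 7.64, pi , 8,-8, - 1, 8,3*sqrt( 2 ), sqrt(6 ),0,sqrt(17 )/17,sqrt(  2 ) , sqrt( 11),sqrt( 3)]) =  [ - 8,  -  7.64 , - 1,0 , sqrt(17 ) /17,sqrt( 2),sqrt( 3 ) , sqrt( 6 ), pi, sqrt( 11 ),3 *sqrt(2), 8,8]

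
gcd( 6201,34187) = 1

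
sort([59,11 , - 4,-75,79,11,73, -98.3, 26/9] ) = [ - 98.3, - 75, - 4,26/9 , 11,11,59,73 , 79 ]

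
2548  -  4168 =  -  1620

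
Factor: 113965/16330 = 991/142 = 2^(- 1)*71^(-1)*991^1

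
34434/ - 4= - 8609 + 1/2 = - 8608.50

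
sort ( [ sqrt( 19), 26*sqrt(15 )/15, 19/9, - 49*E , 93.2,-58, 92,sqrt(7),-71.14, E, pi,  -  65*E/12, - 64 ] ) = [ - 49*E , - 71.14 ,-64 , - 58, - 65*E/12, 19/9, sqrt (7),E,  pi, sqrt( 19), 26*sqrt(15 ) /15, 92,93.2] 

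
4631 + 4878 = 9509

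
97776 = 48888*2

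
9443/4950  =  9443/4950=1.91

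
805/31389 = 805/31389 = 0.03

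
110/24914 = 55/12457=   0.00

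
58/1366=29/683 = 0.04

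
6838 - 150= 6688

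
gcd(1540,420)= 140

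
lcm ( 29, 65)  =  1885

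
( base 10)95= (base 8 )137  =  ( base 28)3b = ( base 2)1011111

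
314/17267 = 314/17267 = 0.02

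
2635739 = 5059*521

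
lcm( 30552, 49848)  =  947112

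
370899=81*4579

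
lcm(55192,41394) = 165576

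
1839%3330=1839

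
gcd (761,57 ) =1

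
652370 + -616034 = 36336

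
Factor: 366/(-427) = -6/7=- 2^1*3^1*7^( - 1 ) 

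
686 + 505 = 1191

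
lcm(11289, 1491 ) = 79023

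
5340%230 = 50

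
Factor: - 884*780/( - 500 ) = 2^2*3^1*5^ ( - 2)*13^2* 17^1=34476/25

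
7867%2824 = 2219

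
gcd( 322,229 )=1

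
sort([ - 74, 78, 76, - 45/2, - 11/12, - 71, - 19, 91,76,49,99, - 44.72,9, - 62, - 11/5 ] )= [ - 74 , - 71, - 62, - 44.72, - 45/2, - 19 , - 11/5 , - 11/12,9,49,76 , 76, 78, 91,99]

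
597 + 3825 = 4422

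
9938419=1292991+8645428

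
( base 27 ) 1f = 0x2a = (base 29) 1D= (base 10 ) 42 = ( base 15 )2C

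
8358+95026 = 103384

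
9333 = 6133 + 3200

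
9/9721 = 9/9721 = 0.00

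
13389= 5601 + 7788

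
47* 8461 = 397667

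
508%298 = 210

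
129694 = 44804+84890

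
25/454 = 25/454=0.06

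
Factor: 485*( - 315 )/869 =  - 3^2* 5^2 * 7^1*11^( - 1)*79^ ( - 1 )*97^1= -152775/869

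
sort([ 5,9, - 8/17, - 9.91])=[  -  9.91,-8/17, 5,9]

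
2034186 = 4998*407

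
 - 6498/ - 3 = 2166 + 0/1 =2166.00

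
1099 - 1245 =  - 146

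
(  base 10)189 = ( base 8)275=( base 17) b2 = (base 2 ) 10111101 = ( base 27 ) 70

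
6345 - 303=6042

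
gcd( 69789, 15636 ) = 3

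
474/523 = 474/523=0.91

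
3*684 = 2052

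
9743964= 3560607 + 6183357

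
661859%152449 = 52063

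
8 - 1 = 7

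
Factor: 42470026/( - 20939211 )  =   - 2^1*3^( - 2)*2326579^( - 1 ) * 21235013^1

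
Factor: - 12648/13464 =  - 3^( - 1 )*11^ ( - 1) * 31^1 = - 31/33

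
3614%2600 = 1014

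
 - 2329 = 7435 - 9764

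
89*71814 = 6391446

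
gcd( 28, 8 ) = 4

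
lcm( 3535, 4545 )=31815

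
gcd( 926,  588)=2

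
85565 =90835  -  5270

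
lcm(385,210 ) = 2310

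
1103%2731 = 1103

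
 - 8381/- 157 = 8381/157 = 53.38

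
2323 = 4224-1901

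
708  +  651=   1359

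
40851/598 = 40851/598 = 68.31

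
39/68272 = 39/68272 = 0.00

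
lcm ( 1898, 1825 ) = 47450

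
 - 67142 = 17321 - 84463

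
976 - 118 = 858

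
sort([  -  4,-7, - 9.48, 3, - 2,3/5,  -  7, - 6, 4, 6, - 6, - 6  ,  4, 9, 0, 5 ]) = [ - 9.48, - 7,-7, - 6,  -  6, - 6, - 4, -2,0, 3/5,3,4,4,5, 6,9] 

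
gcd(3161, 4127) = 1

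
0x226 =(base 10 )550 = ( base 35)fp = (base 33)gm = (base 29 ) IS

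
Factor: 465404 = 2^2*116351^1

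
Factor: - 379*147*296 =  - 2^3*3^1 * 7^2*37^1*379^1 = - 16491048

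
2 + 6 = 8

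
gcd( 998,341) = 1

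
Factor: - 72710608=-2^4*4544413^1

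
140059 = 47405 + 92654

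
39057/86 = 39057/86 = 454.15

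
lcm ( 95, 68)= 6460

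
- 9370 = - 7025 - 2345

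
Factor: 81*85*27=3^7 * 5^1*17^1 = 185895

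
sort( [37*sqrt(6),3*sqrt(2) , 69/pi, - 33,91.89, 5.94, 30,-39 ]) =[ - 39, - 33,3*sqrt( 2 ), 5.94, 69/pi,30,37 * sqrt(6 ),91.89 ] 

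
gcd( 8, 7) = 1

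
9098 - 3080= 6018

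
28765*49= 1409485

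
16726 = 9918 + 6808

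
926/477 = 1 + 449/477 = 1.94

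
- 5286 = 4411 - 9697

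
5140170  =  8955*574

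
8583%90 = 33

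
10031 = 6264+3767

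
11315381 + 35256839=46572220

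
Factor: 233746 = 2^1*73^1*1601^1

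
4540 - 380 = 4160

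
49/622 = 49/622 =0.08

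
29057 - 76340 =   -  47283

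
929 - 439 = 490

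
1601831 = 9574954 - 7973123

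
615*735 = 452025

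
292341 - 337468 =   -  45127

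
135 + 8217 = 8352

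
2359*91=214669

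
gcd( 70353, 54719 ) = 7817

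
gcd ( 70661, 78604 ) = 1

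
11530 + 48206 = 59736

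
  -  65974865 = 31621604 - 97596469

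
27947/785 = 27947/785 = 35.60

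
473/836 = 43/76 = 0.57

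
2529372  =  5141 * 492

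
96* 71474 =6861504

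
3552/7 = 507 + 3/7 = 507.43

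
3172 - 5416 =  - 2244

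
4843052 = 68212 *71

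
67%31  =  5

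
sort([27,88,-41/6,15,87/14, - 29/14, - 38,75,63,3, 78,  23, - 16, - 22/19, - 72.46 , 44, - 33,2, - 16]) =[ - 72.46, - 38, - 33, - 16 , - 16,- 41/6, - 29/14, - 22/19  ,  2,3, 87/14, 15,23, 27,44, 63, 75,78 , 88]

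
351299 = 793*443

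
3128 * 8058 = 25205424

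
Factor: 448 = 2^6*7^1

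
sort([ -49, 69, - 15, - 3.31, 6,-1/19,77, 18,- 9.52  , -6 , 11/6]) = [ - 49, - 15, - 9.52,  -  6, - 3.31, - 1/19,11/6,6, 18, 69,77 ]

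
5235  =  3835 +1400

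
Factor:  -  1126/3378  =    -  3^(-1)= - 1/3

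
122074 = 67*1822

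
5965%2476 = 1013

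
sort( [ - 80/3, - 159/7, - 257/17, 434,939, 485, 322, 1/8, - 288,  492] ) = [ - 288, - 80/3, - 159/7, - 257/17,  1/8, 322, 434,485,492, 939] 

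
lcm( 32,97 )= 3104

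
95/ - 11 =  - 9+4/11  =  - 8.64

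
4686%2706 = 1980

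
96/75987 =32/25329 = 0.00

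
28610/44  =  14305/22 = 650.23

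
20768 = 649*32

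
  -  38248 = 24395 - 62643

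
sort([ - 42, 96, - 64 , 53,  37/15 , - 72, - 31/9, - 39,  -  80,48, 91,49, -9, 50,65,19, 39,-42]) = [ - 80, - 72, - 64, - 42, - 42,  -  39, - 9 , - 31/9,37/15, 19, 39,48,49,50, 53,65 , 91 , 96]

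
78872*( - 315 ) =-24844680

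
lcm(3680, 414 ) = 33120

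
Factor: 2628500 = 2^2*5^3*7^1*751^1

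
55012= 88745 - 33733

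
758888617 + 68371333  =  827259950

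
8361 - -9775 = 18136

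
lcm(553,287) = 22673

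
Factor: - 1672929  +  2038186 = 365257 = 365257^1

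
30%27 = 3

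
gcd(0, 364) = 364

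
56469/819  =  2689/39= 68.95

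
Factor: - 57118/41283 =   -  2^1*3^ ( - 3)*11^ ( - 1)*139^(- 1) * 28559^1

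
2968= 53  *56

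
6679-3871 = 2808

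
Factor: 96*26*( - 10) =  - 2^7*3^1 *5^1*13^1= - 24960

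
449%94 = 73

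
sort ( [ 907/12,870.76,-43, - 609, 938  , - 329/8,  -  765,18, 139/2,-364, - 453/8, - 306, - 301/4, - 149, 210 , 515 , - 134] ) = [ - 765, - 609, - 364, - 306, - 149 , - 134,  -  301/4 , - 453/8, - 43, - 329/8,18,139/2,907/12, 210,515,870.76, 938]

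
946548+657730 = 1604278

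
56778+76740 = 133518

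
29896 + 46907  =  76803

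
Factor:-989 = - 23^1*43^1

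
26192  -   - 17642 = 43834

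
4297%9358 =4297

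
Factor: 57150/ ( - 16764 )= -2^( - 1)*3^1*5^2*11^(-1 ) = - 75/22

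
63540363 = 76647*829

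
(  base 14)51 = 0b1000111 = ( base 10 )71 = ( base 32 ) 27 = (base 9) 78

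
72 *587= 42264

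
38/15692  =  19/7846=0.00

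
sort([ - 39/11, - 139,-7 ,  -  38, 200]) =[  -  139,-38, - 7,  -  39/11, 200]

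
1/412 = 1/412 = 0.00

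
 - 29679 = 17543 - 47222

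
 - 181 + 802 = 621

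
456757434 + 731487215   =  1188244649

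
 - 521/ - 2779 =521/2779=0.19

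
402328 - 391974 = 10354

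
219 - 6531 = -6312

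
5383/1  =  5383 = 5383.00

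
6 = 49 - 43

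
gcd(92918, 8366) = 2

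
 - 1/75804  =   - 1/75804 = -0.00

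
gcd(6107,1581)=31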